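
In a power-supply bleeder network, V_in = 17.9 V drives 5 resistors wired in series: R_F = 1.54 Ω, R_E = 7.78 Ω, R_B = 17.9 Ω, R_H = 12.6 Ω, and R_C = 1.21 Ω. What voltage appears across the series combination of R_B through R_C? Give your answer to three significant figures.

Total series resistance ΣR = 1.54 + 7.78 + 17.9 + 12.6 + 1.21 = 41.03 Ω.
R_{R_B..R_C} = 17.9 + 12.6 + 1.21 = 31.71 Ω.
By the voltage-divider rule, V = 17.9 × 31.71/41.03 = 13.83 V.

V ≈ 13.8 V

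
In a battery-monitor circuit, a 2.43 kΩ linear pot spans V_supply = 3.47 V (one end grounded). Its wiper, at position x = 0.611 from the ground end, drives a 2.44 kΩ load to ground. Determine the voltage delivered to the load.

Split the track: R_lower = x·R_p = 1.485 kΩ, R_upper = (1−x)·R_p = 0.9453 kΩ.
Lower segment in parallel with the load: 1.485 ‖ 2.44 = 0.9231 kΩ.
V_out = 3.47 × 0.9231/(0.9453 + 0.9231) = 1.714 V.

V_out ≈ 1.71 V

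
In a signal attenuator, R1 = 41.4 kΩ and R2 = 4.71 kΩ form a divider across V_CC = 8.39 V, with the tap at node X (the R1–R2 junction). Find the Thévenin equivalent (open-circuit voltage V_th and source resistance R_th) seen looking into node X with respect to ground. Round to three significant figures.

V_th ≈ 0.857 V, R_th ≈ 4.23 kΩ

V_th is the unloaded tap voltage: V_CC · R2/(R1+R2) = 8.39 × 0.1021 = 0.8570 V.
With V_CC suppressed (replaced by a short), R_th = R1 ‖ R2 = (41.40 × 4.71)/(41.40 + 4.71) = 4.229 kΩ.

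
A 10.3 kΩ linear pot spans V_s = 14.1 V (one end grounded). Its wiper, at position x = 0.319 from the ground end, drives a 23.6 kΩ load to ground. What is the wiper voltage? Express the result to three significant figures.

The pot divides into 7.014 kΩ above the wiper and 3.286 kΩ below.
(x·R_p) ‖ R_L = 2.884 kΩ.
Loaded-divider output: V_out = 14.1 × 0.2914 = 4.108 V.
(Unloaded: V_out = x·V_s = 4.50 V.)

V_out ≈ 4.11 V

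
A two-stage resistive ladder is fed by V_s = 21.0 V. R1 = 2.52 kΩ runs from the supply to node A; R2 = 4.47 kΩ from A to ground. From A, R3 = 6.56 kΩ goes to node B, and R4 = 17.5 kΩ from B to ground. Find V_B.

The second stage (R3 + R4 = 24.06 kΩ) loads node A in parallel with R2.
R2 ‖ (R3+R4) = 3.770 kΩ.
First divider: V_A = V_s · 3.770/(2.52 + 3.770) = 12.59 V.
Stage 2 is unloaded, so V_B = V_A · R4/(R3+R4) = 12.59 × 17.5/24.06 = 9.155 V.

V_B ≈ 9.15 V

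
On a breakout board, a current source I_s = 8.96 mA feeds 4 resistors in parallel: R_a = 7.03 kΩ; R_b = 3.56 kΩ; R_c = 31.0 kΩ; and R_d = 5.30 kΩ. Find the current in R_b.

Conductances: ΣG = 1/7.03 + 1/3.56 + 1/31.0 + 1/5.30 = 0.6441 (1/kΩ).
R_b takes the fraction G_k/ΣG = 0.2809/0.6441 = 0.4361, so I = 8.96 × 0.4361 = 3.908 mA.

I ≈ 3.91 mA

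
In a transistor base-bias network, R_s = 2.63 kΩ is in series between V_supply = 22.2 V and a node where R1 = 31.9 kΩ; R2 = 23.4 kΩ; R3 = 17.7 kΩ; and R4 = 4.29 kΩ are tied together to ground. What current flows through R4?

I ≈ 2.64 mA

Equivalent of the parallel group: R_p = 2.750 kΩ.
Node voltage V_A = V_supply · R_p/(R_s + R_p) = 22.2 × 0.5111 = 11.35 V.
Branch current I = V_A/R4 = 11.35/4.29 = 2.645 mA.
(Check via current divider: I_total = 4.127 mA; share G_k/ΣG = 0.6409 → same result.)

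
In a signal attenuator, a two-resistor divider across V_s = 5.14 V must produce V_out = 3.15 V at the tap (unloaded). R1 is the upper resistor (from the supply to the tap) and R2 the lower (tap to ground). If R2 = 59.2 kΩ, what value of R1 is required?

The divider ratio is R2/(R1+R2) = 3.15/5.14 = 0.6128.
Rearranging, R1 = R2·(1−k)/k = 59.2 × 0.6317 = 37.40 kΩ.

R1 ≈ 37.4 kΩ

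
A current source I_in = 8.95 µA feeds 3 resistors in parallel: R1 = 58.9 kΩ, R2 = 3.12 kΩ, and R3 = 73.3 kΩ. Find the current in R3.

I ≈ 0.348 µA

Conductances: ΣG = 1/58.9 + 1/3.12 + 1/73.3 = 0.3511 (1/kΩ).
By the current-divider rule, I = I_in · G_k/ΣG = 8.95 × 0.03885 = 0.3477 µA.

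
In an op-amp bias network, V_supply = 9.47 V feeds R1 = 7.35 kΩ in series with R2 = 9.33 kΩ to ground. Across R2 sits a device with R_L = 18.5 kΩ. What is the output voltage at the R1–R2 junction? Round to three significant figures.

R2 ‖ R_L = (9.33 × 18.5)/(9.33 + 18.5) = 6.202 kΩ.
Then V_out = V_supply · R2'/(R1 + R2') = 9.47 × 6.202/13.55 = 4.334 V.

V_out ≈ 4.33 V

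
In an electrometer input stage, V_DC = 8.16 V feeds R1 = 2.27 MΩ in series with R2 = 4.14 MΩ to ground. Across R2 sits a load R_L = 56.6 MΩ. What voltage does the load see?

V_out ≈ 5.14 V

The load sits in parallel with R2, giving an effective lower resistance R2' = R2·R_L/(R2+R_L) = 3.858 MΩ.
Then V_out = V_DC · R2'/(R1 + R2') = 8.16 × 3.858/6.128 = 5.137 V.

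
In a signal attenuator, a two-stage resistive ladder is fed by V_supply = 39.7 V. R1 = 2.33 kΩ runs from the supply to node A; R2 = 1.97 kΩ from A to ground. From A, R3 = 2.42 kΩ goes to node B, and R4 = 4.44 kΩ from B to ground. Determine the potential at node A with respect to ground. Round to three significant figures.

The second stage (R3 + R4 = 6.860 kΩ) loads node A in parallel with R2.
Effective lower resistance at A: R2 ‖ 6.860 = 1.530 kΩ.
First divider: V_A = V_supply · 1.530/(2.33 + 1.530) = 15.74 V.

V_A ≈ 15.7 V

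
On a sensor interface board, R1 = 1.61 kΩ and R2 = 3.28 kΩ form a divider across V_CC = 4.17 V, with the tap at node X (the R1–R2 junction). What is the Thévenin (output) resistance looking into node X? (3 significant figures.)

Looking into X with the source shorted: R_th = R1·R2/(R1+R2) = 1.610 × 3.28/4.890 = 1.080 kΩ.

R_th ≈ 1.08 kΩ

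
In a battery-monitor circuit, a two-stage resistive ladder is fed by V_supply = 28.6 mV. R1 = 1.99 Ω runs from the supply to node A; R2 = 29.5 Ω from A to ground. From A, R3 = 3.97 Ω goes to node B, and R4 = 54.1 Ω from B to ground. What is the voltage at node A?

Looking into the second stage from A: R3 + R4 = 58.07 Ω appears in parallel with R2.
R2 ‖ (R3+R4) = 19.56 Ω.
V_A = 28.6 × 19.56/(1.99 + 19.56) = 25.96 mV.

V_A ≈ 26.0 mV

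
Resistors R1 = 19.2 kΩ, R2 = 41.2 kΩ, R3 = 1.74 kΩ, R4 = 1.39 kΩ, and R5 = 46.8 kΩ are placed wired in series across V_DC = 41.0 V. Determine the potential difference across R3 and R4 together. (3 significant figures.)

V ≈ 1.16 V

Total series resistance ΣR = 19.2 + 41.2 + 1.74 + 1.39 + 46.8 = 110.3 kΩ.
R_{R3..R4} = 1.74 + 1.39 = 3.130 kΩ.
Voltage divider: V = V_DC · (3.130 / 110.3) = 41.0 × 0.02837 = 1.163 V.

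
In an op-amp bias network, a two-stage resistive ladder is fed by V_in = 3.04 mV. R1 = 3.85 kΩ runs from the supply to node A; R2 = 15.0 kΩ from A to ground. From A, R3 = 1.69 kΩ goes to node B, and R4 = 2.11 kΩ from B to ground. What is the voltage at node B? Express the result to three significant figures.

Looking into the second stage from A: R3 + R4 = 3.800 kΩ appears in parallel with R2.
R2 ‖ (R3+R4) = 3.032 kΩ.
First divider: V_A = V_in · 3.032/(3.85 + 3.032) = 1.339 mV.
Stage 2 is unloaded, so V_B = V_A · R4/(R3+R4) = 1.339 × 2.11/3.800 = 0.7437 mV.

V_B ≈ 0.744 mV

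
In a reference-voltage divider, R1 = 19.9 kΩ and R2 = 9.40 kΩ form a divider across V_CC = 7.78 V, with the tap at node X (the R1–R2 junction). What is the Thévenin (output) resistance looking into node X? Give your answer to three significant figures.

Zeroing V_CC shorts the top of R1 to ground, so R_th = R1 ‖ R2 = 6.384 kΩ.

R_th ≈ 6.38 kΩ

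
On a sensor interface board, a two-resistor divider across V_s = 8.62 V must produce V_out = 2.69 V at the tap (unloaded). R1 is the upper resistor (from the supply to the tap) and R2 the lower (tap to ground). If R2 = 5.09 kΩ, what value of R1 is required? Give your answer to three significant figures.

R1 ≈ 11.2 kΩ

Required fraction k = V_out/V_s = 0.3121.
So R1 = R2 · (V_s/V_out − 1) = 5.09 × (8.62/2.69 − 1) = 5.09 × 2.204 = 11.22 kΩ.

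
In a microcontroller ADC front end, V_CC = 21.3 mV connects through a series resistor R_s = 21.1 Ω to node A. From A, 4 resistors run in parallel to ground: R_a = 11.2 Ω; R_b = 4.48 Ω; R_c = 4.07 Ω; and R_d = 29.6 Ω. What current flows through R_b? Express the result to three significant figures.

I ≈ 0.352 mA

Parallel bank: R_p = 1/(1/11.2 + 1/4.48 + 1/4.07 + 1/29.6) = 1.689 Ω.
V_A by voltage divider: V_A = 21.3 × 1.689/(21.1 + 1.689) = 1.579 mV.
Branch current I = V_A/R_b = 1.579/4.48 = 0.3524 mA.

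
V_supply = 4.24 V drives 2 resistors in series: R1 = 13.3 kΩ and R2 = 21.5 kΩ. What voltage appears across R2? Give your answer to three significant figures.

ΣR = 13.3 + 21.5 = 34.80 kΩ.
V = V_supply · R/ΣR = 4.24 × 0.6178 = 2.620 V.

V ≈ 2.62 V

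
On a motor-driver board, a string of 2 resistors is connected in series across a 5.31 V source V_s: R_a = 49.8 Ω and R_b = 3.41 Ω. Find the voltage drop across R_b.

Total series resistance ΣR = 49.8 + 3.41 = 53.21 Ω.
Voltage divider: V = V_s · (3.410 / 53.21) = 5.31 × 0.06409 = 0.3403 V.

V ≈ 0.340 V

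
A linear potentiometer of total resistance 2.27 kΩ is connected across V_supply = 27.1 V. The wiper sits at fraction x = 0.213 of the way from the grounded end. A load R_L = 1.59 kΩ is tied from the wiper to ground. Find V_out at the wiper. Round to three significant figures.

V_out ≈ 4.66 V

Split the track: R_lower = x·R_p = 0.4835 kΩ, R_upper = (1−x)·R_p = 1.786 kΩ.
Lower segment in parallel with the load: 0.4835 ‖ 1.59 = 0.3708 kΩ.
Then V_out = V_supply · 0.3708/(1.786 + 0.3708) = 4.658 V.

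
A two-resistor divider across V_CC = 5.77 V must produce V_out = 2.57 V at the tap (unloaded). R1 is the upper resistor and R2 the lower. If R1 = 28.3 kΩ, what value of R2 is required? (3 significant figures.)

V_out/V_CC = R2/(R1+R2) = 0.4454.
R2 = R1 · 0.4454/(1 − 0.4454) = 22.73 kΩ.

R2 ≈ 22.7 kΩ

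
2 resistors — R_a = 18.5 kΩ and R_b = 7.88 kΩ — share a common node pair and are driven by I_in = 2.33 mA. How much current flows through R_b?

For two parallel branches, I_k = I_in · (other R)/(sum of R).
So I = 2.33 × 18.5/26.38 = 1.634 mA.

I ≈ 1.63 mA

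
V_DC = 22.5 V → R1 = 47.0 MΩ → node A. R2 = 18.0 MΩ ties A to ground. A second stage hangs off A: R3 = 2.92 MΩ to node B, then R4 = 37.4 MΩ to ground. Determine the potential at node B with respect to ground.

Looking into the second stage from A: R3 + R4 = 40.32 MΩ appears in parallel with R2.
Effective lower resistance at A: R2 ‖ 40.32 = 12.44 MΩ.
So V_A = 22.5 × 0.2093 = 4.710 V.
Then the unloaded second divider: V_B = V_A × R4/(R3+R4) = 4.710 × 0.9276 = 4.369 V.

V_B ≈ 4.37 V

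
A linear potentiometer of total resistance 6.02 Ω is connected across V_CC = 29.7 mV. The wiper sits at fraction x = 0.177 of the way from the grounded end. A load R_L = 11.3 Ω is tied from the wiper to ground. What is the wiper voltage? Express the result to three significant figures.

The pot divides into 4.954 Ω above the wiper and 1.066 Ω below.
(x·R_p) ‖ R_L = 0.9737 Ω.
Then V_out = V_CC · 0.9737/(4.954 + 0.9737) = 4.878 mV.

V_out ≈ 4.88 mV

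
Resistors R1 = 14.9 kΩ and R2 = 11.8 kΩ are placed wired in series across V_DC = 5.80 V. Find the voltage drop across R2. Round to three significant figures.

Total series resistance ΣR = 14.9 + 11.8 = 26.70 kΩ.
By the voltage-divider rule, V = 5.80 × 11.80/26.70 = 2.563 V.

V ≈ 2.56 V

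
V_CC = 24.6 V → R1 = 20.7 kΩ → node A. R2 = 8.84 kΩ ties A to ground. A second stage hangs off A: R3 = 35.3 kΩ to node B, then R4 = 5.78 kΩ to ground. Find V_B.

V_B ≈ 0.900 V

The second stage (R3 + R4 = 41.08 kΩ) loads node A in parallel with R2.
R2 ‖ (R3+R4) = 7.275 kΩ.
So V_A = 24.6 × 0.2600 = 6.397 V.
Stage 2 is unloaded, so V_B = V_A · R4/(R3+R4) = 6.397 × 5.78/41.08 = 0.9001 V.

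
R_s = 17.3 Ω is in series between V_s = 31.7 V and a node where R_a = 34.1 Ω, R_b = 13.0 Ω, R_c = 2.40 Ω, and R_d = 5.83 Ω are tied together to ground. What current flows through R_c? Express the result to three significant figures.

Parallel bank: R_p = 1/(1/34.1 + 1/13.0 + 1/2.40 + 1/5.83) = 1.440 Ω.
V_A = 31.7 × 1.440/18.74 = 2.436 V.
Branch current I = V_A/R_c = 2.436/2.40 = 1.015 A.

I ≈ 1.01 A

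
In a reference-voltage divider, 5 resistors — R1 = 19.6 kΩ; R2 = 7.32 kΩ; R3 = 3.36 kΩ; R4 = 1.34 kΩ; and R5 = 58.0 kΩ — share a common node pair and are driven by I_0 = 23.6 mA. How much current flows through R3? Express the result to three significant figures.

I ≈ 5.62 mA

ΣG = 1/19.6 + 1/7.32 + 1/3.36 + 1/1.34 + 1/58.0 = 1.249.
Current divider: I(R3) = I_0 · G_k/ΣG = 23.6 × (0.2976/1.249) = 23.6 × 0.2383 = 5.625 mA.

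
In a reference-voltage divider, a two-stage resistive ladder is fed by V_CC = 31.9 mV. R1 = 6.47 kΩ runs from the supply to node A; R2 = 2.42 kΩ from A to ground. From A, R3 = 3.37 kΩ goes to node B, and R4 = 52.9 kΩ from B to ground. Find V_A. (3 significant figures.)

Looking into the second stage from A: R3 + R4 = 56.27 kΩ appears in parallel with R2.
R2 ‖ (R3+R4) = 2.320 kΩ.
So V_A = 31.9 × 0.2640 = 8.420 mV.

V_A ≈ 8.42 mV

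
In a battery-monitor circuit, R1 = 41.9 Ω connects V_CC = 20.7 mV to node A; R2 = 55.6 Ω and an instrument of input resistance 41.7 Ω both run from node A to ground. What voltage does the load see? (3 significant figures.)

V_out ≈ 7.50 mV

R2 ‖ R_L = (55.6 × 41.7)/(55.6 + 41.7) = 23.83 Ω.
Then V_out = V_CC · R2'/(R1 + R2') = 20.7 × 23.83/65.73 = 7.504 mV.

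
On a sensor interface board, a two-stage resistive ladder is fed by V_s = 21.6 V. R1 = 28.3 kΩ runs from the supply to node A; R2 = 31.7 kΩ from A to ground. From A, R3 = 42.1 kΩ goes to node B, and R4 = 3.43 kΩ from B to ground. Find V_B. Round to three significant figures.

Looking into the second stage from A: R3 + R4 = 45.53 kΩ appears in parallel with R2.
R2 ‖ (R3+R4) = 18.69 kΩ.
First divider: V_A = V_s · 18.69/(28.3 + 18.69) = 8.591 V.
Then the unloaded second divider: V_B = V_A × R4/(R3+R4) = 8.591 × 0.07533 = 0.6472 V.

V_B ≈ 0.647 V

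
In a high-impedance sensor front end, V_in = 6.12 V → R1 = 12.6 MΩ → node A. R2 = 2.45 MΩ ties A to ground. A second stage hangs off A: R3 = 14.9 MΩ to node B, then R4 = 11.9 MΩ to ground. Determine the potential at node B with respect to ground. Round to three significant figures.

Looking into the second stage from A: R3 + R4 = 26.80 MΩ appears in parallel with R2.
Effective lower resistance at A: R2 ‖ 26.80 = 2.245 MΩ.
First divider: V_A = V_in · 2.245/(12.6 + 2.245) = 0.9254 V.
Then the unloaded second divider: V_B = V_A × R4/(R3+R4) = 0.9254 × 0.4440 = 0.4109 V.

V_B ≈ 0.411 V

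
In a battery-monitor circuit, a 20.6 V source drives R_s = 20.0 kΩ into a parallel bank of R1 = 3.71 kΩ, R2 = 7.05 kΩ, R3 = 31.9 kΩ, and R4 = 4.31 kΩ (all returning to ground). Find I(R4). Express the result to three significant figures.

I ≈ 0.330 mA

Parallel bank: R_p = 1/(1/3.71 + 1/7.05 + 1/31.9 + 1/4.31) = 1.482 kΩ.
Node voltage V_A = V_supply · R_p/(R_s + R_p) = 20.6 × 0.06899 = 1.421 V.
I(R4) = V_A / R4 = 1.421/4.31 = 0.3297 mA.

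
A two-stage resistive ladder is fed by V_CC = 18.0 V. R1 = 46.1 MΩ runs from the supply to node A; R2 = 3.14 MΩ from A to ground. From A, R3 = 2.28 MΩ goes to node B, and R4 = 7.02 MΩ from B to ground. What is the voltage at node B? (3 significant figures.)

Looking into the second stage from A: R3 + R4 = 9.300 MΩ appears in parallel with R2.
R2 ‖ (R3+R4) = 2.347 MΩ.
First divider: V_A = V_CC · 2.347/(46.1 + 2.347) = 0.8722 V.
Stage 2 is unloaded, so V_B = V_A · R4/(R3+R4) = 0.8722 × 7.02/9.300 = 0.6583 V.

V_B ≈ 0.658 V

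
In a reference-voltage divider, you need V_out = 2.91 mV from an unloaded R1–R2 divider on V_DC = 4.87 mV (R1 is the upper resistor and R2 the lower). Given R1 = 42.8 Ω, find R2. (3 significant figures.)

R2 ≈ 63.5 Ω

The divider ratio is R2/(R1+R2) = 2.91/4.87 = 0.5975.
So R2 = R1 · V_out/(V_DC − V_out) = 42.8 × 2.91/(4.87 − 2.91) = 42.8 × 1.485 = 63.54 Ω.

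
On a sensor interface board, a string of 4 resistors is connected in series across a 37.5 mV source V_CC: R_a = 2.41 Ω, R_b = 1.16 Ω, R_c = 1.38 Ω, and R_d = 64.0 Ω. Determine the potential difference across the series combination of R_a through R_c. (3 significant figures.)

V ≈ 2.69 mV

Series total: ΣR = 2.41 + 1.16 + 1.38 + 64.0 = 68.95 Ω.
R_{R_a..R_c} = 2.41 + 1.16 + 1.38 = 4.950 Ω.
Voltage divider: V = V_CC · (4.950 / 68.95) = 37.5 × 0.07179 = 2.692 mV.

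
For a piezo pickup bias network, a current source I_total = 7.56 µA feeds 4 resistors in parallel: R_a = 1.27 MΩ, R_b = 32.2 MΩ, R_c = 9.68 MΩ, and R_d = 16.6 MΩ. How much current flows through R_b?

ΣG = 1/1.27 + 1/32.2 + 1/9.68 + 1/16.6 = 0.9820.
By the current-divider rule, I = I_total · G_k/ΣG = 7.56 × 0.03163 = 0.2391 µA.

I ≈ 0.239 µA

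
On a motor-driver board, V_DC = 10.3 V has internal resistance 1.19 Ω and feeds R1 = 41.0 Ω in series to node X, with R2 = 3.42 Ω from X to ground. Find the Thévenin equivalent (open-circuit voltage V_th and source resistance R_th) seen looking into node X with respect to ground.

R1' = 1.19 + 41.0 = 42.19 Ω (source resistance + R1).
V_th is the unloaded tap voltage: V_DC · R2/(R1'+R2) = 10.3 × 0.07498 = 0.7723 V.
With V_DC suppressed (replaced by a short), R_th = R1' ‖ R2 = (42.19 × 3.42)/(42.19 + 3.42) = 3.164 Ω.

V_th ≈ 0.772 V, R_th ≈ 3.16 Ω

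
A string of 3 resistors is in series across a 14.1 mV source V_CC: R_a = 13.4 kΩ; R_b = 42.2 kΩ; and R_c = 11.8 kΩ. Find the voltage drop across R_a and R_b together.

V ≈ 11.6 mV

ΣR = 13.4 + 42.2 + 11.8 = 67.40 kΩ.
R_{R_a..R_b} = 13.4 + 42.2 = 55.60 kΩ.
V = V_CC · R/ΣR = 14.1 × 0.8249 = 11.63 mV.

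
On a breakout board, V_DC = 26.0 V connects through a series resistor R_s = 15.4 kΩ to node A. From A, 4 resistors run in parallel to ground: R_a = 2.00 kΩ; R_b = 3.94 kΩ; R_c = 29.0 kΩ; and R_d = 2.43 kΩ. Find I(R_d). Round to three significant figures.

Parallel bank: R_p = 1/(1/2.00 + 1/3.94 + 1/29.0 + 1/2.43) = 0.8335 kΩ.
Node voltage V_A = V_DC · R_p/(R_s + R_p) = 26.0 × 0.05134 = 1.335 V.
I(R_d) = V_A / R_d = 1.335/2.43 = 0.5493 mA.

I ≈ 0.549 mA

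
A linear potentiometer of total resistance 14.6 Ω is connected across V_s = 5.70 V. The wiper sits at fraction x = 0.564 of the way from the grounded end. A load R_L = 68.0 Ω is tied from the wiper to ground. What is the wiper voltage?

Lower segment x·R_p = 8.234 Ω; upper segment (1−x)·R_p = 6.366 Ω.
R_L loads the lower segment: effective lower R = 7.345 Ω.
Loaded-divider output: V_out = 5.70 × 0.5357 = 3.054 V.

V_out ≈ 3.05 V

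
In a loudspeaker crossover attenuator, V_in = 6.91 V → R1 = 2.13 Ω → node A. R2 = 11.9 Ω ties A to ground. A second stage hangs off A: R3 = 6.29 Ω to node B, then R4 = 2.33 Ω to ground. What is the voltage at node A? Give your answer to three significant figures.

Looking into the second stage from A: R3 + R4 = 8.620 Ω appears in parallel with R2.
R2 ‖ (R3+R4) = 4.999 Ω.
V_A = 6.91 × 4.999/(2.13 + 4.999) = 4.845 V.

V_A ≈ 4.85 V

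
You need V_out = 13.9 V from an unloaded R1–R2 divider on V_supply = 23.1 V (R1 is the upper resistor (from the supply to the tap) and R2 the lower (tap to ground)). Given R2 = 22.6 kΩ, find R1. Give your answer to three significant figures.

R1 ≈ 15.0 kΩ

The divider ratio is R2/(R1+R2) = 13.9/23.1 = 0.6017.
R1 = R2·(1/k − 1) = 22.6 × 0.6619 = 14.96 kΩ.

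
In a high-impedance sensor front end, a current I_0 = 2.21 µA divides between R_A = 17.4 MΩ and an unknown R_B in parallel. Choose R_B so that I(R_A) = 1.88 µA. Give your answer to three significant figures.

Two-branch current divider: I_A = I_0 · R_B/(R_A + R_B).
With f = 0.8507, R_B = R_A · f/(1−f) = 17.4 × 5.697 = 99.13 MΩ.

R_B ≈ 99.1 MΩ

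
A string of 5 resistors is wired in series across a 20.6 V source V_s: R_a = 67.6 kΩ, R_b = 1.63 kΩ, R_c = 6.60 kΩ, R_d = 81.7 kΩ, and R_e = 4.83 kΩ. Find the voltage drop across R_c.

V ≈ 0.837 V

Total series resistance ΣR = 67.6 + 1.63 + 6.60 + 81.7 + 4.83 = 162.4 kΩ.
Voltage divider: V = V_s · (6.600 / 162.4) = 20.6 × 0.04065 = 0.8374 V.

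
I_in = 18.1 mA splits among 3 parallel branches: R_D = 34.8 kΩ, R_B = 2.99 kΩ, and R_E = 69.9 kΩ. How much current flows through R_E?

ΣG = 1/34.8 + 1/2.99 + 1/69.9 = 0.3775.
Current divider: I(R_E) = I_in · G_k/ΣG = 18.1 × (0.01431/0.3775) = 18.1 × 0.03790 = 0.6860 mA.

I ≈ 0.686 mA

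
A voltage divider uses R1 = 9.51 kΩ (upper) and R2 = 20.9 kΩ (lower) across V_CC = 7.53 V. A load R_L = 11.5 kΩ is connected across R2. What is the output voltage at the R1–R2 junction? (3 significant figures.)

V_out ≈ 3.30 V

First combine the lower leg with the load: R2 ‖ R_L = 7.418 kΩ.
Then V_out = V_CC · R2'/(R1 + R2') = 7.53 × 7.418/16.93 = 3.300 V.
(Unloaded it would be 5.18 V; the load pulls it down.)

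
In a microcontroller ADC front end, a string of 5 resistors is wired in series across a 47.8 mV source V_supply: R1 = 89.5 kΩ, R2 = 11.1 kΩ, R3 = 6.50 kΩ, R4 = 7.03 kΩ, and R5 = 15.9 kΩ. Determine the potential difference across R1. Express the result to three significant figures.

V ≈ 32.9 mV

Series total: ΣR = 89.5 + 11.1 + 6.50 + 7.03 + 15.9 = 130.0 kΩ.
By the voltage-divider rule, V = 47.8 × 89.50/130.0 = 32.90 mV.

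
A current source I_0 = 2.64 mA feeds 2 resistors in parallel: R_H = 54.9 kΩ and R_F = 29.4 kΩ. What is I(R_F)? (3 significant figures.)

Two-branch current divider: I_k = I_0 · R_other/(R_1 + R_2).
So I = 2.64 × 54.9/84.30 = 1.719 mA.

I ≈ 1.72 mA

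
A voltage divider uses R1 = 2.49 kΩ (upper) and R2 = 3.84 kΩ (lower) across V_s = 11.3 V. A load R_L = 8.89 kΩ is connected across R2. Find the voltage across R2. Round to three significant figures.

V_out ≈ 5.86 V

First combine the lower leg with the load: R2 ‖ R_L = 2.682 kΩ.
Now apply the divider: V_out = 11.3 × 0.5185 = 5.859 V.
(Unloaded it would be 6.85 V; the load pulls it down.)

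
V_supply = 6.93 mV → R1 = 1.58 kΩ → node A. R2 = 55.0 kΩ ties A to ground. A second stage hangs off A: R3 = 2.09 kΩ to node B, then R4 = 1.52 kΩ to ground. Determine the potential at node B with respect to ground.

The second stage (R3 + R4 = 3.610 kΩ) loads node A in parallel with R2.
Effective lower resistance at A: R2 ‖ 3.610 = 3.388 kΩ.
First divider: V_A = V_supply · 3.388/(1.58 + 3.388) = 4.726 mV.
V_B = V_A × 0.4211 = 1.990 mV.

V_B ≈ 1.99 mV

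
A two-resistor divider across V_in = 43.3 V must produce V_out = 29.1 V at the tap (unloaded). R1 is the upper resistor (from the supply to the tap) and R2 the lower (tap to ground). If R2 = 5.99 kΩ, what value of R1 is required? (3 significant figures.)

The divider ratio is R2/(R1+R2) = 29.1/43.3 = 0.6721.
So R1 = R2 · (V_in/V_out − 1) = 5.99 × (43.3/29.1 − 1) = 5.99 × 0.4880 = 2.923 kΩ.

R1 ≈ 2.92 kΩ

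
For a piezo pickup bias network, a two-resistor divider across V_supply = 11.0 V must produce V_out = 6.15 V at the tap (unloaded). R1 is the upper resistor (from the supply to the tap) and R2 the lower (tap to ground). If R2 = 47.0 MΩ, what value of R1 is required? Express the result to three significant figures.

R1 ≈ 37.1 MΩ

The divider ratio is R2/(R1+R2) = 6.15/11.0 = 0.5591.
R1 = R2·(1/k − 1) = 47.0 × 0.7886 = 37.07 MΩ.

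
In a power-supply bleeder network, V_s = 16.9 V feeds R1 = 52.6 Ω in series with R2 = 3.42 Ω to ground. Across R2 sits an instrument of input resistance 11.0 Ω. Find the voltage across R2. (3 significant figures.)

V_out ≈ 0.799 V

R2 ‖ R_L = (3.42 × 11.0)/(3.42 + 11.0) = 2.609 Ω.
Then V_out = V_s · R2'/(R1 + R2') = 16.9 × 2.609/55.21 = 0.7986 V.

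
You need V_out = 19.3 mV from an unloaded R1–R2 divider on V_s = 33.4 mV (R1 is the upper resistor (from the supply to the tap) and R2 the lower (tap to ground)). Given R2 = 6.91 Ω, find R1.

Required fraction k = V_out/V_s = 0.5778.
Rearranging, R1 = R2·(1−k)/k = 6.91 × 0.7306 = 5.048 Ω.

R1 ≈ 5.05 Ω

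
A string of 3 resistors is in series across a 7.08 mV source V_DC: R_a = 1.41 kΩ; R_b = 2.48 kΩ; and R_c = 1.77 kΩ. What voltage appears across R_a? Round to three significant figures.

Series total: ΣR = 1.41 + 2.48 + 1.77 = 5.660 kΩ.
Voltage divider: V = V_DC · (1.410 / 5.660) = 7.08 × 0.2491 = 1.764 mV.

V ≈ 1.76 mV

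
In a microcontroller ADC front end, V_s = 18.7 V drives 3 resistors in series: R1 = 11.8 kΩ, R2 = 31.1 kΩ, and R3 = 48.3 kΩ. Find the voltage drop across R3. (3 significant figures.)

V ≈ 9.90 V

Total series resistance ΣR = 11.8 + 31.1 + 48.3 = 91.20 kΩ.
V = V_s · R/ΣR = 18.7 × 0.5296 = 9.904 V.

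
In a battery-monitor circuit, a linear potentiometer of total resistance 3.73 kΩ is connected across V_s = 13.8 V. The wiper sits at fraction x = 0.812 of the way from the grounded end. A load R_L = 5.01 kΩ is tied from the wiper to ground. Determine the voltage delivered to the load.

The pot divides into 0.7012 kΩ above the wiper and 3.029 kΩ below.
(x·R_p) ‖ R_L = 1.888 kΩ.
Then V_out = V_s · 1.888/(0.7012 + 1.888) = 10.06 V.

V_out ≈ 10.1 V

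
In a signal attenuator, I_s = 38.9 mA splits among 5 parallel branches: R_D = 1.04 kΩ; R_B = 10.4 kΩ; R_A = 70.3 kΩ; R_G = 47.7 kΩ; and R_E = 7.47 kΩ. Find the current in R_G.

I ≈ 0.665 mA

ΣG = 1/1.04 + 1/10.4 + 1/70.3 + 1/47.7 + 1/7.47 = 1.227.
R_G takes the fraction G_k/ΣG = 0.02096/1.227 = 0.01709, so I = 38.9 × 0.01709 = 0.6648 mA.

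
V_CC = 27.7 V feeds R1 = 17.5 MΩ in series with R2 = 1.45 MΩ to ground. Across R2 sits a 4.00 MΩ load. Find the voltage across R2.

The load sits in parallel with R2, giving an effective lower resistance R2' = R2·R_L/(R2+R_L) = 1.064 MΩ.
Then V_out = V_CC · R2'/(R1 + R2') = 27.7 × 1.064/18.56 = 1.588 V.

V_out ≈ 1.59 V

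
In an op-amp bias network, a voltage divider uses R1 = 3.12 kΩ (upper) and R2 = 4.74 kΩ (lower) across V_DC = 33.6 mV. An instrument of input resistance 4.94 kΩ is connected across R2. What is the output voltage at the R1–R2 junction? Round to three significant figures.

First combine the lower leg with the load: R2 ‖ R_L = 2.419 kΩ.
Voltage divider with the loaded lower leg: V_out = 33.6 × 2.419/(3.12 + 2.419) = 33.6 × 0.4367 = 14.67 mV.

V_out ≈ 14.7 mV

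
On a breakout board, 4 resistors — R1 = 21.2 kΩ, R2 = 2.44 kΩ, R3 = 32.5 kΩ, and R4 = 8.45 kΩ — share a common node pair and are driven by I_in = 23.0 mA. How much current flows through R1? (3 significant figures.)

I ≈ 1.79 mA

Conductances: ΣG = 1/21.2 + 1/2.44 + 1/32.5 + 1/8.45 = 0.6061 (1/kΩ).
R1 takes the fraction G_k/ΣG = 0.04717/0.6061 = 0.07782, so I = 23.0 × 0.07782 = 1.790 mA.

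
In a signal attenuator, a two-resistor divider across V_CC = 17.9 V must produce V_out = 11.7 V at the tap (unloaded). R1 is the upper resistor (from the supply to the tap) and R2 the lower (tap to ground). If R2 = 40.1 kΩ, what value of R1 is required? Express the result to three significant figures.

The divider ratio is R2/(R1+R2) = 11.7/17.9 = 0.6536.
R1 = R2·(1/k − 1) = 40.1 × 0.5299 = 21.25 kΩ.

R1 ≈ 21.2 kΩ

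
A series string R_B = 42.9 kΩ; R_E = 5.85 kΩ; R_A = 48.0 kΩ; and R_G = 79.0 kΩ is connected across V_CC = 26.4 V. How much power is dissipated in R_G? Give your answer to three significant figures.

P ≈ 1.78 mW

ΣR = 175.8 kΩ → I = 26.4/175.8 = 0.1502 mA.
P = I²R = 0.02256 × 79.0 = 1.783 mW.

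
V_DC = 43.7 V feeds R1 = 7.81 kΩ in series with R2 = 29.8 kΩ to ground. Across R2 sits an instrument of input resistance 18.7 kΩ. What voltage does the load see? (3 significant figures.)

The load sits in parallel with R2, giving an effective lower resistance R2' = R2·R_L/(R2+R_L) = 11.49 kΩ.
Then V_out = V_DC · R2'/(R1 + R2') = 43.7 × 11.49/19.30 = 26.02 V.

V_out ≈ 26.0 V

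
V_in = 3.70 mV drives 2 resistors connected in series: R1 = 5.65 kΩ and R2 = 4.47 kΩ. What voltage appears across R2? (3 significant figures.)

V ≈ 1.63 mV

Total series resistance ΣR = 5.65 + 4.47 = 10.12 kΩ.
V = V_in · R/ΣR = 3.70 × 0.4417 = 1.634 mV.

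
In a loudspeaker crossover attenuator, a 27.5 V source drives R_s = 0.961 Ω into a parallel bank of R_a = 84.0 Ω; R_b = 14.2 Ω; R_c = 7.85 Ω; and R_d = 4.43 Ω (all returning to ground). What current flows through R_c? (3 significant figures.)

Equivalent of the parallel group: R_p = 2.296 Ω.
V_A by voltage divider: V_A = 27.5 × 2.296/(0.961 + 2.296) = 19.39 V.
I(R_c) = V_A / R_c = 19.39/7.85 = 2.470 A.

I ≈ 2.47 A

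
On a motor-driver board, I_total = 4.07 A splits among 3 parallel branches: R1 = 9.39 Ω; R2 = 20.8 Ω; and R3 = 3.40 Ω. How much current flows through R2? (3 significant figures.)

I ≈ 0.436 A

Conductances: ΣG = 1/9.39 + 1/20.8 + 1/3.40 = 0.4487 (1/Ω).
R2 takes the fraction G_k/ΣG = 0.04808/0.4487 = 0.1071, so I = 4.07 × 0.1071 = 0.4361 A.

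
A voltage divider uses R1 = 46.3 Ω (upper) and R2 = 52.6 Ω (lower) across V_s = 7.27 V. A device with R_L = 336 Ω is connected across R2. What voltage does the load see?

First combine the lower leg with the load: R2 ‖ R_L = 45.48 Ω.
Then V_out = V_s · R2'/(R1 + R2') = 7.27 × 45.48/91.78 = 3.603 V.

V_out ≈ 3.60 V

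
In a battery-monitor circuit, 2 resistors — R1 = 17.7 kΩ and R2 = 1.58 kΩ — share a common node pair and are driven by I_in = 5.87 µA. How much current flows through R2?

Two-branch current divider: I_k = I_in · R_other/(R_1 + R_2).
So I = 5.87 × 17.7/19.28 = 5.389 µA.

I ≈ 5.39 µA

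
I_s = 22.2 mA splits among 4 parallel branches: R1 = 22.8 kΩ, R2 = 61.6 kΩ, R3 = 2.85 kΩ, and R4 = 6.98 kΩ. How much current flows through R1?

Conductances: ΣG = 1/22.8 + 1/61.6 + 1/2.85 + 1/6.98 = 0.5542 (1/kΩ).
Current divider: I(R1) = I_s · G_k/ΣG = 22.2 × (0.04386/0.5542) = 22.2 × 0.07914 = 1.757 mA.

I ≈ 1.76 mA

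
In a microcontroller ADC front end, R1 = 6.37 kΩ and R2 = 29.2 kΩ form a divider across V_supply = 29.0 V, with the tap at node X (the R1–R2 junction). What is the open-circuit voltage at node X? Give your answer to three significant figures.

V_th is the unloaded tap voltage: V_supply · R2/(R1+R2) = 29.0 × 0.8209 = 23.81 V.

V_th ≈ 23.8 V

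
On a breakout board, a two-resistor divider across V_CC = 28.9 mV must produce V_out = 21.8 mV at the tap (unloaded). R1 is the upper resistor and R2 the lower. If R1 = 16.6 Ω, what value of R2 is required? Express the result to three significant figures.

R2 ≈ 51.0 Ω

The divider ratio is R2/(R1+R2) = 21.8/28.9 = 0.7543.
So R2 = R1 · V_out/(V_CC − V_out) = 16.6 × 21.8/(28.9 − 21.8) = 16.6 × 3.070 = 50.97 Ω.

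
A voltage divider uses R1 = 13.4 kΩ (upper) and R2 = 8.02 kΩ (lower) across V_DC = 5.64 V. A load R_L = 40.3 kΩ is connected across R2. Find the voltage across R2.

V_out ≈ 1.88 V

First combine the lower leg with the load: R2 ‖ R_L = 6.689 kΩ.
Voltage divider with the loaded lower leg: V_out = 5.64 × 6.689/(13.4 + 6.689) = 5.64 × 0.3330 = 1.878 V.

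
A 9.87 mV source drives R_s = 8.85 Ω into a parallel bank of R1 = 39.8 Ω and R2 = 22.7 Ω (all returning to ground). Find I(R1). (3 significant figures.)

Combine the parallel branches: R_p = (1/39.8 + 1/22.7)⁻¹ = 14.46 Ω.
V_A by voltage divider: V_A = 9.87 × 14.46/(8.85 + 14.46) = 6.122 mV.
Branch current I = V_A/R1 = 6.122/39.8 = 0.1538 mA.

I ≈ 0.154 mA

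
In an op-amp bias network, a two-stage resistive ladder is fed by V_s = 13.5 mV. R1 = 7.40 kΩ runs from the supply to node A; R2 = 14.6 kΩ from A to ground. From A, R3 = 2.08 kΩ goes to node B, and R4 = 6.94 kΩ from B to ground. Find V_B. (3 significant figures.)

V_B ≈ 4.46 mV

Node A sees R2 in parallel with the series input of stage 2, R3 + R4 = 9.020 kΩ.
Effective lower resistance at A: R2 ‖ 9.020 = 5.575 kΩ.
First divider: V_A = V_s · 5.575/(7.40 + 5.575) = 5.801 mV.
Stage 2 is unloaded, so V_B = V_A · R4/(R3+R4) = 5.801 × 6.94/9.020 = 4.463 mV.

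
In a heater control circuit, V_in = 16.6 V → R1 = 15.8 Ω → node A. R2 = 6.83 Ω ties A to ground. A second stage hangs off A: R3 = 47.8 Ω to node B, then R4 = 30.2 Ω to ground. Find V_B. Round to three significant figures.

Looking into the second stage from A: R3 + R4 = 78.00 Ω appears in parallel with R2.
Effective lower resistance at A: R2 ‖ 78.00 = 6.280 Ω.
First divider: V_A = V_in · 6.280/(15.8 + 6.280) = 4.721 V.
Then the unloaded second divider: V_B = V_A × R4/(R3+R4) = 4.721 × 0.3872 = 1.828 V.

V_B ≈ 1.83 V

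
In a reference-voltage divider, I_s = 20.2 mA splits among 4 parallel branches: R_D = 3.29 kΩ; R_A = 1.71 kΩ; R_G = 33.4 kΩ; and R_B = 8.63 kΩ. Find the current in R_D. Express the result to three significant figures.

Total conductance ΣG = 1/3.29 + 1/1.71 + 1/33.4 + 1/8.63 = 1.035 (units of 1/kΩ).
By the current-divider rule, I = I_s · G_k/ΣG = 20.2 × 0.2938 = 5.935 mA.

I ≈ 5.93 mA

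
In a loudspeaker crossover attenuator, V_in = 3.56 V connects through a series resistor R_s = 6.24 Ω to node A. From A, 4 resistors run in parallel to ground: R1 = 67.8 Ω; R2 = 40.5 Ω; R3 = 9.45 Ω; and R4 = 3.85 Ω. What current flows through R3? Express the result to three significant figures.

Combine the parallel branches: R_p = (1/67.8 + 1/40.5 + 1/9.45 + 1/3.85)⁻¹ = 2.469 Ω.
V_A = 3.56 × 2.469/8.709 = 1.009 V.
Branch current I = V_A/R3 = 1.009/9.45 = 0.1068 A.
(Check via current divider: I_total = 0.4088 A; share G_k/ΣG = 0.2613 → same result.)

I ≈ 0.107 A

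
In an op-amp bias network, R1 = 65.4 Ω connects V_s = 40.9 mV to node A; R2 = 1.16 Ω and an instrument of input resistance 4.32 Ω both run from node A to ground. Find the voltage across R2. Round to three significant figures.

V_out ≈ 0.564 mV

The load sits in parallel with R2, giving an effective lower resistance R2' = R2·R_L/(R2+R_L) = 0.9145 Ω.
Now apply the divider: V_out = 40.9 × 0.01379 = 0.5640 mV.
(Unloaded it would be 0.713 mV; the load pulls it down.)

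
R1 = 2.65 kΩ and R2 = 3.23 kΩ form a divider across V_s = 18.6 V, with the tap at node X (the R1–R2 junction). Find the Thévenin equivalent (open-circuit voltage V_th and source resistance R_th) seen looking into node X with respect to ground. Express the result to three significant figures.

V_th ≈ 10.2 V, R_th ≈ 1.46 kΩ

V_th is the unloaded tap voltage: V_s · R2/(R1+R2) = 18.6 × 0.5493 = 10.22 V.
Looking into X with the source shorted: R_th = R1·R2/(R1+R2) = 2.650 × 3.23/5.880 = 1.456 kΩ.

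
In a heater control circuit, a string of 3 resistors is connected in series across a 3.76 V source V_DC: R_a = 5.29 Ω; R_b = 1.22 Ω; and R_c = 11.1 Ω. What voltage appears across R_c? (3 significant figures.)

ΣR = 5.29 + 1.22 + 11.1 = 17.61 Ω.
By the voltage-divider rule, V = 3.76 × 11.10/17.61 = 2.370 V.

V ≈ 2.37 V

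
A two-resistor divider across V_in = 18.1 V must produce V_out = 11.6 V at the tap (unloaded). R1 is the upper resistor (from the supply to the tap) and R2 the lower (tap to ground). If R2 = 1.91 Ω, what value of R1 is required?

R1 ≈ 1.07 Ω

The divider ratio is R2/(R1+R2) = 11.6/18.1 = 0.6409.
R1 = R2·(1/k − 1) = 1.91 × 0.5603 = 1.070 Ω.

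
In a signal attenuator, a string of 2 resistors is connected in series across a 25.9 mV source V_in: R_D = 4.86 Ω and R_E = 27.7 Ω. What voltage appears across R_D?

V ≈ 3.87 mV

Series total: ΣR = 4.86 + 27.7 = 32.56 Ω.
Voltage divider: V = V_in · (4.860 / 32.56) = 25.9 × 0.1493 = 3.866 mV.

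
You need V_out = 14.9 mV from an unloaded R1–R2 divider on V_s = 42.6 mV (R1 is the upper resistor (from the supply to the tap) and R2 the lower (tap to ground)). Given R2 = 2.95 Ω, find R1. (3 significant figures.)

R1 ≈ 5.48 Ω

Required fraction k = V_out/V_s = 0.3498.
Rearranging, R1 = R2·(1−k)/k = 2.95 × 1.859 = 5.484 Ω.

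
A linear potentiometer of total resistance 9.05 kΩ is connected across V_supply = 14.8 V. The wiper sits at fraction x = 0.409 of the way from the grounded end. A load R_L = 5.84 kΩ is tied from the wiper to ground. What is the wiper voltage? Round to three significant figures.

Split the track: R_lower = x·R_p = 3.701 kΩ, R_upper = (1−x)·R_p = 5.349 kΩ.
Lower segment in parallel with the load: 3.701 ‖ 5.84 = 2.266 kΩ.
V_out = 14.8 × 2.266/(5.349 + 2.266) = 4.404 V.

V_out ≈ 4.40 V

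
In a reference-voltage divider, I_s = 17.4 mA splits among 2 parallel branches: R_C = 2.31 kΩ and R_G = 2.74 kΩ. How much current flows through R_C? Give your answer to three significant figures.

With just two branches, the current splits inversely with resistance.
So I = 17.4 × 2.74/5.050 = 9.441 mA.

I ≈ 9.44 mA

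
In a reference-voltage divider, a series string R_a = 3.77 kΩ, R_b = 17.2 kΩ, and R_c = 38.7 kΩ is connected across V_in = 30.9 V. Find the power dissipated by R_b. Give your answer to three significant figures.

P ≈ 4.61 mW

The common current is I = 30.9/59.67 = 0.5178 mA.
V(R_b) = I·R = 8.907 V; P = V·I = 8.907 × 0.5178 = 4.612 mW.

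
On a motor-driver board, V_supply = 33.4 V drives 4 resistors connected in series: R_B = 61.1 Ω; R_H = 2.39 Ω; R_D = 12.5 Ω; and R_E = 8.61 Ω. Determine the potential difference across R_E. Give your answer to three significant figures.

V ≈ 3.40 V

Series total: ΣR = 61.1 + 2.39 + 12.5 + 8.61 = 84.60 Ω.
Voltage divider: V = V_supply · (8.610 / 84.60) = 33.4 × 0.1018 = 3.399 V.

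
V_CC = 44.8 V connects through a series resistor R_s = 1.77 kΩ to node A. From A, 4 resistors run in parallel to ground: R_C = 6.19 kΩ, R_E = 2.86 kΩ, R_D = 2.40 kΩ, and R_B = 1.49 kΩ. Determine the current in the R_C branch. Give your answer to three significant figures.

I ≈ 1.89 mA

Parallel bank: R_p = 1/(1/6.19 + 1/2.86 + 1/2.40 + 1/1.49) = 0.6254 kΩ.
Node voltage V_A = V_CC · R_p/(R_s + R_p) = 44.8 × 0.2611 = 11.70 V.
I(R_C) = V_A / R_C = 11.70/6.19 = 1.890 mA.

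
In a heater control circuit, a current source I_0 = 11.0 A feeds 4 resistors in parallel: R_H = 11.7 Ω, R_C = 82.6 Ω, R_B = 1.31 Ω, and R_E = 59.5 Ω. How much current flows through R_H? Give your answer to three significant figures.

Total conductance ΣG = 1/11.7 + 1/82.6 + 1/1.31 + 1/59.5 = 0.8777 (units of 1/Ω).
Current divider: I(R_H) = I_0 · G_k/ΣG = 11.0 × (0.08547/0.8777) = 11.0 × 0.09737 = 1.071 A.

I ≈ 1.07 A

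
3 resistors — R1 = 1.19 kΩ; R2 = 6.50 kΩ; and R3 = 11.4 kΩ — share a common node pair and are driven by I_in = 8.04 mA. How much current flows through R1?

Total conductance ΣG = 1/1.19 + 1/6.50 + 1/11.4 = 1.082 (units of 1/kΩ).
By the current-divider rule, I = I_in · G_k/ΣG = 8.04 × 0.7767 = 6.245 mA.

I ≈ 6.24 mA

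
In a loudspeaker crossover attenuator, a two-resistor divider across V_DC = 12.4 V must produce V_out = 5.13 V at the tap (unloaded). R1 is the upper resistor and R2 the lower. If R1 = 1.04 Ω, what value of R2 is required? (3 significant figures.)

The divider ratio is R2/(R1+R2) = 5.13/12.4 = 0.4137.
So R2 = R1 · V_out/(V_DC − V_out) = 1.04 × 5.13/(12.4 − 5.13) = 1.04 × 0.7056 = 0.7339 Ω.

R2 ≈ 0.734 Ω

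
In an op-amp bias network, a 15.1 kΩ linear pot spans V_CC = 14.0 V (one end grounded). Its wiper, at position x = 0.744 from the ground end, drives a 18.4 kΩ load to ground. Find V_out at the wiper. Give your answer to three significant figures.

Split the track: R_lower = x·R_p = 11.23 kΩ, R_upper = (1−x)·R_p = 3.866 kΩ.
R_L loads the lower segment: effective lower R = 6.975 kΩ.
Then V_out = V_CC · 6.975/(3.866 + 6.975) = 9.008 V.
(Unloaded: V_out = x·V_CC = 10.4 V.)

V_out ≈ 9.01 V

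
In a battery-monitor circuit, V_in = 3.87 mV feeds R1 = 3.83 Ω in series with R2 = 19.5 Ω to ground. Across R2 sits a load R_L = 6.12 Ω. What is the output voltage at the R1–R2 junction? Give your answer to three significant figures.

V_out ≈ 2.12 mV

The load sits in parallel with R2, giving an effective lower resistance R2' = R2·R_L/(R2+R_L) = 4.658 Ω.
Then V_out = V_in · R2'/(R1 + R2') = 3.87 × 4.658/8.488 = 2.124 mV.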